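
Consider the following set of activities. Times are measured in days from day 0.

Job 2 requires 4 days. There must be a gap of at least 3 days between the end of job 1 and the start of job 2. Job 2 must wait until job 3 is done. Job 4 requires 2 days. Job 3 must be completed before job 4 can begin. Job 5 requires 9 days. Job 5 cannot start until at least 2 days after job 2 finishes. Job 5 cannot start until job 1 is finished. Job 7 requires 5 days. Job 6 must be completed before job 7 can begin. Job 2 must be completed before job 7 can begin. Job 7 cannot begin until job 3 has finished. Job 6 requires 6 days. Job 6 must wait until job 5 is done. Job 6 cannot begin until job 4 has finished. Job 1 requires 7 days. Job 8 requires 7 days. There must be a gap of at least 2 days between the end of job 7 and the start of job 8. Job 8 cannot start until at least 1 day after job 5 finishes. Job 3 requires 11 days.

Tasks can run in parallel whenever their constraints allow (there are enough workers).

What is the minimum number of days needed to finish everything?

46

Job 3 has no prerequisites, so it starts at day 0 and finishes at day 11.
After job 3 (finishes day 11), job 4 can start at day 11 and finishes at day 13.
Job 1 can start immediately at day 0; it finishes at day 7.
For job 2: job 1 (finishes day 7, plus 3-day gap → day 10); job 3 (finishes day 11). Taking the maximum gives a start of day 11, and it finishes at 11 + 4 = day 15.
Job 5 has to wait for job 2 (finishes day 15, plus 2-day gap → day 17); job 1 (finishes day 7). The latest of these is day 17, so job 5 runs day 17 to 17 + 9 = day 26.
Job 6 needs all of job 5 (finishes day 26); job 4 (finishes day 13). That puts its earliest start at day 26; it finishes at 26 + 6 = day 32.
Job 7 has to wait for job 6 (finishes day 32); job 2 (finishes day 15); job 3 (finishes day 11). The latest of these is day 32, so job 7 runs day 32 to 32 + 5 = day 37.
Job 8 has to wait for job 7 (finishes day 37, plus 2-day gap → day 39); job 5 (finishes day 26, plus 1-day gap → day 27). The latest of these is day 39, so job 8 runs day 39 to 39 + 7 = day 46.
All tasks are finished once the last one completes. Finish times: Job 1 at 7, Job 2 at 15, Job 3 at 11, Job 4 at 13, Job 5 at 26, Job 6 at 32, Job 7 at 37, Job 8 at 46. The latest is day 46.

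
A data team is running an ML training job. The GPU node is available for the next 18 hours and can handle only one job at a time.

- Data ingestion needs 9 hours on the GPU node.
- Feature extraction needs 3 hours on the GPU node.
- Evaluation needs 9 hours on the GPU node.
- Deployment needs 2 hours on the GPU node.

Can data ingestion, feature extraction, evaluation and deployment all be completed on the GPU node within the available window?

No

Running back to back, the jobs need 9 + 3 + 9 + 2 = 23 hours on the GPU node.
Since 23 > 18, they cannot all fit.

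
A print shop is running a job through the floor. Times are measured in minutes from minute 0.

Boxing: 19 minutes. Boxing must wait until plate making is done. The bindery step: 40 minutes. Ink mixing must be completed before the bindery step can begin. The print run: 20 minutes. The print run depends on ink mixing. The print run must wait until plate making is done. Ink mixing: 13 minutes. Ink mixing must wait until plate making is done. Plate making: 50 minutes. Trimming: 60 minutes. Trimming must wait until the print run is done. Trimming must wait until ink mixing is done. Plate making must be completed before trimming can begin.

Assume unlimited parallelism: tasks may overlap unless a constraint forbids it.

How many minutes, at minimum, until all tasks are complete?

Plate making has no prerequisites, so it starts at minute 0 and finishes at minute 50.
Boxing cannot begin until plate making (finishes minute 50). It runs from minute 50 to 50 + 19 = minute 69.
After plate making (finishes minute 50), ink mixing can start at minute 50 and finishes at minute 63.
The bindery step cannot begin until ink mixing (finishes minute 63). It runs from minute 63 to 63 + 40 = minute 103.
The print run has to wait for ink mixing (finishes minute 63); plate making (finishes minute 50). The latest of these is minute 63, so the print run runs minute 63 to 63 + 20 = minute 83.
Trimming needs all of the print run (finishes minute 83); ink mixing (finishes minute 63); plate making (finishes minute 50). That puts its earliest start at minute 83; it finishes at 83 + 60 = minute 143.
All tasks are finished once the last one completes. Finish times: Plate making at 50, Ink mixing at 63, The print run at 83, Trimming at 143, The bindery step at 103, Boxing at 69. The latest is minute 143.

143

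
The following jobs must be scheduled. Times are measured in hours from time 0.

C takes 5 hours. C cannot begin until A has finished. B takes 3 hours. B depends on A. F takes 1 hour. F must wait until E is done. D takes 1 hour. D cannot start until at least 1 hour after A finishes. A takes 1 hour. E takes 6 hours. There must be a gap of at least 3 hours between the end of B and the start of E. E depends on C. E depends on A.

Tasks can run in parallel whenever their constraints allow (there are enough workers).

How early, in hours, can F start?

A has no prerequisites, so it starts at hour 0 and finishes at hour 1.
After A (finishes hour 1), C can start at hour 1 and finishes at hour 6.
After A (finishes hour 1), B can start at hour 1 and finishes at hour 4.
E needs all of B (finishes hour 4, plus 3-hour gap → hour 7); C (finishes hour 6); A (finishes hour 1). That puts its earliest start at hour 7; it finishes at 7 + 6 = hour 13.
F waits on E (finishes hour 13), so the earliest it can start is hour 13.

13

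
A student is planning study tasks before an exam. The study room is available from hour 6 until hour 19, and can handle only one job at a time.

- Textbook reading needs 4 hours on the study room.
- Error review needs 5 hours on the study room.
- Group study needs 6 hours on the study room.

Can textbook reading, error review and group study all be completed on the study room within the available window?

No

The study room window is 19 − 6 = 13 hours.
Running back to back, the jobs need 4 + 5 + 6 = 15 hours on the study room.
Since 15 > 13, they cannot all fit.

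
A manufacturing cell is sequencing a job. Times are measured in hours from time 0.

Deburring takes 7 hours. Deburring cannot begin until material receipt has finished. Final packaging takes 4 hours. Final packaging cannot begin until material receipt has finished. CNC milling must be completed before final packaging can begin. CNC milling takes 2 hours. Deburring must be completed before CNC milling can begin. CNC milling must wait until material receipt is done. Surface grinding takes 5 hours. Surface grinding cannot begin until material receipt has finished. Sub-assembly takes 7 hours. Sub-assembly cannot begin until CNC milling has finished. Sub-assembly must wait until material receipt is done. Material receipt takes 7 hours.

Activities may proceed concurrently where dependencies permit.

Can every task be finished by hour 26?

Nothing blocks material receipt, so it runs from hour 0 to hour 7.
Surface grinding waits on material receipt (finishes hour 7), so it starts at hour 7 and finishes at 7 + 5 = hour 12.
Deburring cannot begin until material receipt (finishes hour 7). It runs from hour 7 to 7 + 7 = hour 14.
For CNC milling: deburring (finishes hour 14); material receipt (finishes hour 7). Taking the maximum gives a start of hour 14, and it finishes at 14 + 2 = hour 16.
Final packaging cannot start until material receipt (finishes hour 7); CNC milling (finishes hour 16). The controlling bound is hour 16, so final packaging finishes at 16 + 4 = hour 20.
Sub-assembly has to wait for CNC milling (finishes hour 16); material receipt (finishes hour 7). The latest of these is hour 16, so sub-assembly runs hour 16 to 16 + 7 = hour 23.
Every task is finished by hour 23, which is no later than the deadline of 26, so the schedule is feasible.

Yes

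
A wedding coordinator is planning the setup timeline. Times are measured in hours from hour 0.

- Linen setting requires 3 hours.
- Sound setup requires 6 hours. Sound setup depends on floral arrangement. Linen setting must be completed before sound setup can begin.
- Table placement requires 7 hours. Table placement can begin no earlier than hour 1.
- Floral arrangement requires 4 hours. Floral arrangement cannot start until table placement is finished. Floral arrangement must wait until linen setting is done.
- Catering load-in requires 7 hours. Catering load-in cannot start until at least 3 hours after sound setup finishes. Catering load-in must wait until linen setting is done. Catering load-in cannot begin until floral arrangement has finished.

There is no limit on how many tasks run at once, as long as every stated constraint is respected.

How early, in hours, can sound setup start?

Linen setting can start immediately at hour 0; it finishes at hour 3.
Table placement cannot begin until its own release at hour 1. It runs from hour 1 to 1 + 7 = hour 8.
Floral arrangement has to wait for table placement (finishes hour 8); linen setting (finishes hour 3). The latest of these is hour 8, so floral arrangement runs hour 8 to 8 + 4 = hour 12.
Sound setup waits on floral arrangement (finishes hour 12); linen setting (finishes hour 3). The latest of these is hour 12, which is the earliest sound setup can start.

12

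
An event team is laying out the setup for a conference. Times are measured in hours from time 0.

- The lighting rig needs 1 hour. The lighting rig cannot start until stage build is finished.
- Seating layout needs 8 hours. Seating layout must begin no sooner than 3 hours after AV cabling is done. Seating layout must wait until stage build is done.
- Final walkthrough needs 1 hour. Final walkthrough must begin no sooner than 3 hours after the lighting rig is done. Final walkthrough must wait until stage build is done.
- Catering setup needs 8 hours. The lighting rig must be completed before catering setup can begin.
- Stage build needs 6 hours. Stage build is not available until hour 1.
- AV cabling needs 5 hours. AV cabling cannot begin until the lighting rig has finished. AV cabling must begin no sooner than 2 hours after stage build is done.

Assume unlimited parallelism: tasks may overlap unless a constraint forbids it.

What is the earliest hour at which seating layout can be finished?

Stage build cannot begin until its own release at hour 1. It runs from hour 1 to 1 + 6 = hour 7.
After stage build (finishes hour 7), the lighting rig can start at hour 7 and finishes at hour 8.
AV cabling cannot start until the lighting rig (finishes hour 8); stage build (finishes hour 7, plus 2-hour gap → hour 9). The controlling bound is hour 9, so AV cabling finishes at 9 + 5 = hour 14.
Seating layout cannot start until AV cabling (finishes hour 14, plus 3-hour gap → hour 17); stage build (finishes hour 7). The controlling bound is hour 17, so seating layout finishes at 17 + 8 = hour 25.

25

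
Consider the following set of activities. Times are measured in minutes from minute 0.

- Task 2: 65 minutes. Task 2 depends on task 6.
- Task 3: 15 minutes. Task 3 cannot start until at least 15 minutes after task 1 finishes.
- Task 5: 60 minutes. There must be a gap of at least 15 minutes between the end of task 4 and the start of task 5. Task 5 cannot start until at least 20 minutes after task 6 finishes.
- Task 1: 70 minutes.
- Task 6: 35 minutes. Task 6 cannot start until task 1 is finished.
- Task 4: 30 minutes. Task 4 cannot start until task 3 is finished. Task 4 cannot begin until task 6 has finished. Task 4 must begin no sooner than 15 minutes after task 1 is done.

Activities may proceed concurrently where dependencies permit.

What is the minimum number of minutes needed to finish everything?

210

Task 1 can start immediately at minute 0; it finishes at minute 70.
Task 6 waits on task 1 (finishes minute 70), so it starts at minute 70 and finishes at 70 + 35 = minute 105.
After task 6 (finishes minute 105), task 2 can start at minute 105 and finishes at minute 170.
Task 3 waits on task 1 (finishes minute 70, plus 15-minute gap → minute 85), so it starts at minute 85 and finishes at 85 + 15 = minute 100.
Task 4 cannot start until task 3 (finishes minute 100); task 6 (finishes minute 105); task 1 (finishes minute 70, plus 15-minute gap → minute 85). The controlling bound is minute 105, so task 4 finishes at 105 + 30 = minute 135.
Task 5 has to wait for task 4 (finishes minute 135, plus 15-minute gap → minute 150); task 6 (finishes minute 105, plus 20-minute gap → minute 125). The latest of these is minute 150, so task 5 runs minute 150 to 150 + 60 = minute 210.
All tasks are finished once the last one completes. Finish times: Task 1 at 70, Task 2 at 170, Task 3 at 100, Task 4 at 135, Task 5 at 210, Task 6 at 105. The latest is minute 210.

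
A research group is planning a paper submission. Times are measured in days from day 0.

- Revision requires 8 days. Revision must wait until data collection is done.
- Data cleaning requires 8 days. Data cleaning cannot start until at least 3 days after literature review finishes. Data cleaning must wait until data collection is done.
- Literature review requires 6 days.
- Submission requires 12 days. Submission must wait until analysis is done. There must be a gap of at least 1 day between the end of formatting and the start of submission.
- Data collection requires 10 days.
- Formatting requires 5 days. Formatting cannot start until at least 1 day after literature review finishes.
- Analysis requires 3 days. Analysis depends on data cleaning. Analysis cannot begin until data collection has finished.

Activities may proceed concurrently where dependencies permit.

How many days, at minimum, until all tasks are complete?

33

Data collection has no prerequisites, so it starts at day 0 and finishes at day 10.
Revision cannot begin until data collection (finishes day 10). It runs from day 10 to 10 + 8 = day 18.
Literature review can start immediately at day 0; it finishes at day 6.
After literature review (finishes day 6, plus 1-day gap → day 7), formatting can start at day 7 and finishes at day 12.
Data cleaning needs all of literature review (finishes day 6, plus 3-day gap → day 9); data collection (finishes day 10). That puts its earliest start at day 10; it finishes at 10 + 8 = day 18.
Analysis has to wait for data cleaning (finishes day 18); data collection (finishes day 10). The latest of these is day 18, so analysis runs day 18 to 18 + 3 = day 21.
Submission has to wait for analysis (finishes day 21); formatting (finishes day 12, plus 1-day gap → day 13). The latest of these is day 21, so submission runs day 21 to 21 + 12 = day 33.
All tasks are finished once the last one completes. Finish times: Literature review at 6, Data collection at 10, Data cleaning at 18, Analysis at 21, Revision at 18, Formatting at 12, Submission at 33. The latest is day 33.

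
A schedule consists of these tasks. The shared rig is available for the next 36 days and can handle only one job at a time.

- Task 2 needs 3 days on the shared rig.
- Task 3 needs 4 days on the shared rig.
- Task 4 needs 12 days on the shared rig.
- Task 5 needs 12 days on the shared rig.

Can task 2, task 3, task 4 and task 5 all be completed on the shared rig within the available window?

Yes

Running back to back, the jobs need 3 + 4 + 12 + 12 = 31 days on the shared rig.
Since 31 ≤ 36, they fit within the window.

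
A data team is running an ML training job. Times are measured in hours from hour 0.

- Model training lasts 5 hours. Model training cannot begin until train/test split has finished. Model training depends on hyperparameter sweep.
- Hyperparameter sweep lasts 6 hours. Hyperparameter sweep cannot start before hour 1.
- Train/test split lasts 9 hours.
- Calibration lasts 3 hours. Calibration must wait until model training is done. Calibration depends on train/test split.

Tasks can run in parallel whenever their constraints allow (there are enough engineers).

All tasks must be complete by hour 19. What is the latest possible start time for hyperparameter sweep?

Calibration has no dependents, so it just needs to finish by hour 19. Starting by 19 − 3 = hour 16 achieves that.
Since calibration (must start by hour 16) depends on it, model training must finish by hour 16. Backing off its 5-hour duration gives a latest start of hour 11.
Since model training (must start by hour 11) depends on it, hyperparameter sweep must finish by hour 11. Backing off its 6-hour duration gives a latest start of hour 5.

5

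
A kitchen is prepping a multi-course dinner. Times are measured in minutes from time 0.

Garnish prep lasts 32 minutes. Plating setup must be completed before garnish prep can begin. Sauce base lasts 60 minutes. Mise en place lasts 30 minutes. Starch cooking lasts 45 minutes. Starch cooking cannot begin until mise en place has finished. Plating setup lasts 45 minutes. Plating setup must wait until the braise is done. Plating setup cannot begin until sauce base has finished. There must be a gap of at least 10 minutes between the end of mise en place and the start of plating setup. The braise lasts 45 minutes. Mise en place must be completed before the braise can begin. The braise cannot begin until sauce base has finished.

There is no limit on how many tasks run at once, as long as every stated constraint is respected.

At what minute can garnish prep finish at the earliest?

182

Sauce base has no prerequisites, so it starts at minute 0 and finishes at minute 60.
Mise en place can start immediately at minute 0; it finishes at minute 30.
The braise cannot start until mise en place (finishes minute 30); sauce base (finishes minute 60). The controlling bound is minute 60, so the braise finishes at 60 + 45 = minute 105.
Plating setup cannot start until the braise (finishes minute 105); sauce base (finishes minute 60); mise en place (finishes minute 30, plus 10-minute gap → minute 40). The controlling bound is minute 105, so plating setup finishes at 105 + 45 = minute 150.
Garnish prep cannot begin until plating setup (finishes minute 150). It runs from minute 150 to 150 + 32 = minute 182.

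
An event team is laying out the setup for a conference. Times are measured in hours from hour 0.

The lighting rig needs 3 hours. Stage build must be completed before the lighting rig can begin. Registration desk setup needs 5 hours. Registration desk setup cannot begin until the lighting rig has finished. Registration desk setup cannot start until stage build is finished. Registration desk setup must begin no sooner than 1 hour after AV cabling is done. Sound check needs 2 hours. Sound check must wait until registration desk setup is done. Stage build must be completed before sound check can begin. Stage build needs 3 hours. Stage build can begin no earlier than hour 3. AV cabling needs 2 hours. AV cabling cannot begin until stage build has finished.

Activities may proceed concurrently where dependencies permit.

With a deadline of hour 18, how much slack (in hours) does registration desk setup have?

Stage build waits on its own release at hour 3, so it starts at hour 3 and finishes at 3 + 3 = hour 6.
AV cabling waits on stage build (finishes hour 6), so it starts at hour 6 and finishes at 6 + 2 = hour 8.
The lighting rig cannot begin until stage build (finishes hour 6). It runs from hour 6 to 6 + 3 = hour 9.
Registration desk setup cannot start until the lighting rig (finishes hour 9); stage build (finishes hour 6); AV cabling (finishes hour 8, plus 1-hour gap → hour 9). The controlling bound is hour 9, so registration desk setup finishes at 9 + 5 = hour 14.

Working backward from the deadline:
To finish by hour 18, sound check (duration 2) must start no later than hour 16.
Since sound check (must start by hour 16) depends on it, registration desk setup must finish by hour 16. Backing off its 5-hour duration gives a latest start of hour 11.
So registration desk setup can start as early as hour 9 and as late as hour 11, giving 11 − 9 = 2 hours of slack.

2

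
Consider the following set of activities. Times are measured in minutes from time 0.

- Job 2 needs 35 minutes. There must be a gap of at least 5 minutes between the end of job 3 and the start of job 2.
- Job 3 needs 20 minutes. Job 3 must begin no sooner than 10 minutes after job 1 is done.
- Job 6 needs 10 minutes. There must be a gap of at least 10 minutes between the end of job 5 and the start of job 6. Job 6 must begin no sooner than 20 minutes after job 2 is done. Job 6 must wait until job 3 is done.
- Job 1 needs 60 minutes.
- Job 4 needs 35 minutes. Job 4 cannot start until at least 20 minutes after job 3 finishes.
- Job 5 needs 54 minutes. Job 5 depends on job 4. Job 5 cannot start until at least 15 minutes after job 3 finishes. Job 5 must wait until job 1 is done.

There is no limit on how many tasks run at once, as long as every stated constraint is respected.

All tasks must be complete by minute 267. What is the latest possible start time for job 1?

Job 6 has no dependents, so it just needs to finish by minute 267. Starting by 267 − 10 = minute 257 achieves that.
Job 2 feeds into job 6 (must start by minute 257, minus 20-minute gap → minute 237); so job 2 must finish by minute 237 and therefore start by minute 202.
Job 5 must finish before job 6 (must start by minute 257, minus 10-minute gap → minute 247). With a 54-minute duration, job 5 must start by 247 − 54 = minute 193.
Job 4 must finish before job 5 (must start by minute 193). With a 35-minute duration, job 4 must start by 193 − 35 = minute 158.
For job 3: job 2 (must start by minute 202, minus 5-minute gap → minute 197); job 4 (must start by minute 158, minus 20-minute gap → minute 138); job 5 (must start by minute 193, minus 15-minute gap → minute 178); job 6 (must start by minute 257). The most restrictive is minute 138; with a 20-minute duration, job 3 must start by minute 118.
Job 1 has several dependents: job 3 (must start by minute 118, minus 10-minute gap → minute 108); job 5 (must start by minute 193). The earliest of those limits is minute 108, so job 1 must start by 108 − 60 = minute 48.

48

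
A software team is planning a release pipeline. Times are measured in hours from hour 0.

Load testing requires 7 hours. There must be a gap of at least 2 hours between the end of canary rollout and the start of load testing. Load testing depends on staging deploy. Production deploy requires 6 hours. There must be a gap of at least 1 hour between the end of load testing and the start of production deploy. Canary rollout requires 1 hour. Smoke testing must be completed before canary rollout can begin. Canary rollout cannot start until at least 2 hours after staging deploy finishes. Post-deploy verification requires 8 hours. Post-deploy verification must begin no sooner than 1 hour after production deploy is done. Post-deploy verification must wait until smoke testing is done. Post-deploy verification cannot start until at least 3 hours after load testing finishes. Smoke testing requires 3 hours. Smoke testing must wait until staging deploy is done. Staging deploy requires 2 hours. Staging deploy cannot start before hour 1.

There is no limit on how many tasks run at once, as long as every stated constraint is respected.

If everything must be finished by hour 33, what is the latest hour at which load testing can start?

Post-deploy verification must finish by hour 33; it takes 8 hours, so it must start by 33 − 8 = hour 25.
Production deploy feeds into post-deploy verification (must start by hour 25, minus 1-hour gap → hour 24); so production deploy must finish by hour 24 and therefore start by hour 18.
For load testing: production deploy (must start by hour 18, minus 1-hour gap → hour 17); post-deploy verification (must start by hour 25, minus 3-hour gap → hour 22). The most restrictive is hour 17; with a 7-hour duration, load testing must start by hour 10.

10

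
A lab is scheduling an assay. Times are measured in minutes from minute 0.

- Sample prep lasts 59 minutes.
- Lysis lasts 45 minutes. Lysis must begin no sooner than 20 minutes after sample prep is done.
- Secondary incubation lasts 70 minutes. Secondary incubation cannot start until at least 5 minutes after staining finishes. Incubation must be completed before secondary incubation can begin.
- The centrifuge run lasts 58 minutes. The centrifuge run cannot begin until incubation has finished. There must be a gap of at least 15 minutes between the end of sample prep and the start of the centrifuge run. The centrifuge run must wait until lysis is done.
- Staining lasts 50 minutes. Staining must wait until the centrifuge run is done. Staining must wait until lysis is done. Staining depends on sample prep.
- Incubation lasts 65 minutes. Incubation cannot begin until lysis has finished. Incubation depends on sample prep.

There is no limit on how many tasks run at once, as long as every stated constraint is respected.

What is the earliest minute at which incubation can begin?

Sample prep has no prerequisites, so it starts at minute 0 and finishes at minute 59.
After sample prep (finishes minute 59, plus 20-minute gap → minute 79), lysis can start at minute 79 and finishes at minute 124.
Incubation waits on lysis (finishes minute 124); sample prep (finishes minute 59). The latest of these is minute 124, which is the earliest incubation can start.

124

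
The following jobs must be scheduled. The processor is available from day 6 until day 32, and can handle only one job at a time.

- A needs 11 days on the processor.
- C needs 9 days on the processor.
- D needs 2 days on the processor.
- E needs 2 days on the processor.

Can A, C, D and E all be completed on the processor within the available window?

The processor window is 32 − 6 = 26 days.
Running back to back, the jobs need 11 + 9 + 2 + 2 = 24 days on the processor.
Since 24 ≤ 26, they fit within the window.

Yes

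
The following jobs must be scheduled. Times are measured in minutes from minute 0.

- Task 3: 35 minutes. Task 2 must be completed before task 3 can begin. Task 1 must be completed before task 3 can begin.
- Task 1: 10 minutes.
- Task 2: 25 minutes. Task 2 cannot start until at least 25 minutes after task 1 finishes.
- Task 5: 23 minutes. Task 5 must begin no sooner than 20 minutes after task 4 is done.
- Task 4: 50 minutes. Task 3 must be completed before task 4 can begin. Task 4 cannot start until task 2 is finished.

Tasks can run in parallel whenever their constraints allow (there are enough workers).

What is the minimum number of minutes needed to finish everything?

Task 1 can start immediately at minute 0; it finishes at minute 10.
Task 2 cannot begin until task 1 (finishes minute 10, plus 25-minute gap → minute 35). It runs from minute 35 to 35 + 25 = minute 60.
For task 3: task 2 (finishes minute 60); task 1 (finishes minute 10). Taking the maximum gives a start of minute 60, and it finishes at 60 + 35 = minute 95.
Task 4 needs all of task 3 (finishes minute 95); task 2 (finishes minute 60). That puts its earliest start at minute 95; it finishes at 95 + 50 = minute 145.
Task 5 waits on task 4 (finishes minute 145, plus 20-minute gap → minute 165), so it starts at minute 165 and finishes at 165 + 23 = minute 188.
All tasks are finished once the last one completes. Finish times: Task 1 at 10, Task 2 at 60, Task 3 at 95, Task 4 at 145, Task 5 at 188. The latest is minute 188.

188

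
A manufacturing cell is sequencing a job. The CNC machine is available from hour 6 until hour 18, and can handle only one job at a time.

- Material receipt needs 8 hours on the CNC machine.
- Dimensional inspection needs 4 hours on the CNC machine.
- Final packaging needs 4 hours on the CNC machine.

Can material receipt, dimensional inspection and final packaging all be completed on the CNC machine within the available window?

No

The CNC machine window is 18 − 6 = 12 hours.
Running back to back, the jobs need 8 + 4 + 4 = 16 hours on the CNC machine.
Since 16 > 12, they cannot all fit.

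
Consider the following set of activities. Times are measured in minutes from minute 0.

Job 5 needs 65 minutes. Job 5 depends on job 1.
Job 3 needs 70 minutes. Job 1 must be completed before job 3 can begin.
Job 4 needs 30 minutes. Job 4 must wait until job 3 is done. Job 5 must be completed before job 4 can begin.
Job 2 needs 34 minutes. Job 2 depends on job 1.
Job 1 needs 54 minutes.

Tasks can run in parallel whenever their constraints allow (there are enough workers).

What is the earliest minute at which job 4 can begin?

124

Nothing blocks job 1, so it runs from minute 0 to minute 54.
After job 1 (finishes minute 54), job 5 can start at minute 54 and finishes at minute 119.
After job 1 (finishes minute 54), job 3 can start at minute 54 and finishes at minute 124.
Job 4 waits on job 3 (finishes minute 124); job 5 (finishes minute 119). The latest of these is minute 124, which is the earliest job 4 can start.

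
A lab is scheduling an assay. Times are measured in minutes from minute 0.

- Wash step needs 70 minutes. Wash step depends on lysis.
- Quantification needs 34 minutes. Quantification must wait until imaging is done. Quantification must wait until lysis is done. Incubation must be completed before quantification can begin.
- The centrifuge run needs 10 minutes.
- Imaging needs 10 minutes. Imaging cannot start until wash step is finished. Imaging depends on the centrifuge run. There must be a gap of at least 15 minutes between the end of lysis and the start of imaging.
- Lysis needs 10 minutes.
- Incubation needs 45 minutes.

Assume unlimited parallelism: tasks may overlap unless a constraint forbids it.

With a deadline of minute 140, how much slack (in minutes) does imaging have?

16

The centrifuge run has no prerequisites, so it starts at minute 0 and finishes at minute 10.
Lysis can start immediately at minute 0; it finishes at minute 10.
After lysis (finishes minute 10), wash step can start at minute 10 and finishes at minute 80.
Imaging needs all of wash step (finishes minute 80); the centrifuge run (finishes minute 10); lysis (finishes minute 10, plus 15-minute gap → minute 25). That puts its earliest start at minute 80; it finishes at 80 + 10 = minute 90.

Working backward from the deadline:
Quantification has no dependents, so it just needs to finish by minute 140. Starting by 140 − 34 = minute 106 achieves that.
Since quantification (must start by minute 106) depends on it, imaging must finish by minute 106. Backing off its 10-minute duration gives a latest start of minute 96.
So imaging can start as early as minute 80 and as late as minute 96, giving 96 − 80 = 16 minutes of slack.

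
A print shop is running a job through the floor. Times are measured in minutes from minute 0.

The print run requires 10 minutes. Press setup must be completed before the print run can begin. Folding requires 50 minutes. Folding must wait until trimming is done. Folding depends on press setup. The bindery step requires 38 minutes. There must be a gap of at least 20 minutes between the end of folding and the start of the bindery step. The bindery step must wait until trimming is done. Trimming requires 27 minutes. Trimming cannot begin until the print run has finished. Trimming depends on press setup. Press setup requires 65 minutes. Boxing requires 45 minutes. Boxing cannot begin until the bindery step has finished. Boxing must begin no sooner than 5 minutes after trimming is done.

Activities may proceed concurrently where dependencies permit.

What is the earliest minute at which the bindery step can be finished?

210

Press setup can start immediately at minute 0; it finishes at minute 65.
After press setup (finishes minute 65), the print run can start at minute 65 and finishes at minute 75.
For trimming: the print run (finishes minute 75); press setup (finishes minute 65). Taking the maximum gives a start of minute 75, and it finishes at 75 + 27 = minute 102.
Folding cannot start until trimming (finishes minute 102); press setup (finishes minute 65). The controlling bound is minute 102, so folding finishes at 102 + 50 = minute 152.
The bindery step needs all of folding (finishes minute 152, plus 20-minute gap → minute 172); trimming (finishes minute 102). That puts its earliest start at minute 172; it finishes at 172 + 38 = minute 210.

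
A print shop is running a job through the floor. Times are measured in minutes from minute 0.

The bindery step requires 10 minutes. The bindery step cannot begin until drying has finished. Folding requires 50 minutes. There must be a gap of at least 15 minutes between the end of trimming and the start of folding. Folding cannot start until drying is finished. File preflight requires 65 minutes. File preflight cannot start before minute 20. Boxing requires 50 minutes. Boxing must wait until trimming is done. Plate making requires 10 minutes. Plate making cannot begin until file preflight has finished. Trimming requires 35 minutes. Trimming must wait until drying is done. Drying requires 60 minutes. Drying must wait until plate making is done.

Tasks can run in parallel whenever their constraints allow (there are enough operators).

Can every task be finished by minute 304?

Yes

File preflight cannot begin until its own release at minute 20. It runs from minute 20 to 20 + 65 = minute 85.
Plate making waits on file preflight (finishes minute 85), so it starts at minute 85 and finishes at 85 + 10 = minute 95.
Drying waits on plate making (finishes minute 95), so it starts at minute 95 and finishes at 95 + 60 = minute 155.
After drying (finishes minute 155), the bindery step can start at minute 155 and finishes at minute 165.
Trimming cannot begin until drying (finishes minute 155). It runs from minute 155 to 155 + 35 = minute 190.
Boxing cannot begin until trimming (finishes minute 190). It runs from minute 190 to 190 + 50 = minute 240.
Folding cannot start until trimming (finishes minute 190, plus 15-minute gap → minute 205); drying (finishes minute 155). The controlling bound is minute 205, so folding finishes at 205 + 50 = minute 255.
Every task is finished by minute 255, which is no later than the deadline of 304, so the schedule is feasible.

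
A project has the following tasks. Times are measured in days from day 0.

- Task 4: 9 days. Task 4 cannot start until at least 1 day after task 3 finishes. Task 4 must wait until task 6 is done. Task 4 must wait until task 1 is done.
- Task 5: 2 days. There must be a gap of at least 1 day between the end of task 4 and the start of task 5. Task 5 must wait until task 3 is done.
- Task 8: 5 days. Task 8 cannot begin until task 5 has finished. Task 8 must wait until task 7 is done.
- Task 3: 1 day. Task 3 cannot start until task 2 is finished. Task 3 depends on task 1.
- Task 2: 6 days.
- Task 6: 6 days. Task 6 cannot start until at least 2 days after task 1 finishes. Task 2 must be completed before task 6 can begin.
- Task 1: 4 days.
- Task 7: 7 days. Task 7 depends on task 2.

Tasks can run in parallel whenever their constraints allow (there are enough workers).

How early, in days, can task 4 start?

12

Task 2 has no prerequisites, so it starts at day 0 and finishes at day 6.
Task 1 can start immediately at day 0; it finishes at day 4.
Task 6 has to wait for task 1 (finishes day 4, plus 2-day gap → day 6); task 2 (finishes day 6). The latest of these is day 6, so task 6 runs day 6 to 6 + 6 = day 12.
Task 3 needs all of task 2 (finishes day 6); task 1 (finishes day 4). That puts its earliest start at day 6; it finishes at 6 + 1 = day 7.
Task 4 waits on task 3 (finishes day 7, plus 1-day gap → day 8); task 6 (finishes day 12); task 1 (finishes day 4). The latest of these is day 12, which is the earliest task 4 can start.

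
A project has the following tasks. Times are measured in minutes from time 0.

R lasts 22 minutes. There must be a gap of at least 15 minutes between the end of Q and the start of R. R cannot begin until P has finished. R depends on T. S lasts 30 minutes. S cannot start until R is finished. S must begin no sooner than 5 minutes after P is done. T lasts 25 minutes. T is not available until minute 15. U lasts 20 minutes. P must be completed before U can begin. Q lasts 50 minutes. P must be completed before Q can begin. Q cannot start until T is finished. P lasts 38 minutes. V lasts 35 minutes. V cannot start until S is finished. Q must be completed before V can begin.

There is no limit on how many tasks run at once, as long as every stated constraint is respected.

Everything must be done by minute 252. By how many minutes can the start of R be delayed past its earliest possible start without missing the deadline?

T cannot begin until its own release at minute 15. It runs from minute 15 to 15 + 25 = minute 40.
Nothing blocks P, so it runs from minute 0 to minute 38.
Q needs all of P (finishes minute 38); T (finishes minute 40). That puts its earliest start at minute 40; it finishes at 40 + 50 = minute 90.
R needs all of Q (finishes minute 90, plus 15-minute gap → minute 105); P (finishes minute 38); T (finishes minute 40). That puts its earliest start at minute 105; it finishes at 105 + 22 = minute 127.

Working backward from the deadline:
Nothing follows V; the deadline of minute 252 is its only limit. It must start by 252 − 35 = minute 217.
S must finish before V (must start by minute 217). With a 30-minute duration, S must start by 217 − 30 = minute 187.
R must finish before S (must start by minute 187). With a 22-minute duration, R must start by 187 − 22 = minute 165.
So R can start as early as minute 105 and as late as minute 165, giving 165 − 105 = 60 minutes of slack.

60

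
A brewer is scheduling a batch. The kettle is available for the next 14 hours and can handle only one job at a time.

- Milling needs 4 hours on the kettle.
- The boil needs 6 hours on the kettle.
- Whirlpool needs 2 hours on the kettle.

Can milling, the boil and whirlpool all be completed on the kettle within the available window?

Running back to back, the jobs need 4 + 6 + 2 = 12 hours on the kettle.
Since 12 ≤ 14, they fit within the window.

Yes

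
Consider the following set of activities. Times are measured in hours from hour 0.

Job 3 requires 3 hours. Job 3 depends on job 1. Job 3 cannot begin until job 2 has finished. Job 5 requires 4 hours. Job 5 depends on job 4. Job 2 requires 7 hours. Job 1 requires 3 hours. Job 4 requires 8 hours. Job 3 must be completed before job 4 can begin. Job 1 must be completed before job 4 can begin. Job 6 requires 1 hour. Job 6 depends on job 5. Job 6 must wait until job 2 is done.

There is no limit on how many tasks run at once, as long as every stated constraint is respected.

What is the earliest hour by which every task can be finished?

23

Job 2 has no prerequisites, so it starts at hour 0 and finishes at hour 7.
Job 1 has no prerequisites, so it starts at hour 0 and finishes at hour 3.
Job 3 has to wait for job 1 (finishes hour 3); job 2 (finishes hour 7). The latest of these is hour 7, so job 3 runs hour 7 to 7 + 3 = hour 10.
Job 4 has to wait for job 3 (finishes hour 10); job 1 (finishes hour 3). The latest of these is hour 10, so job 4 runs hour 10 to 10 + 8 = hour 18.
Job 5 waits on job 4 (finishes hour 18), so it starts at hour 18 and finishes at 18 + 4 = hour 22.
Job 6 cannot start until job 5 (finishes hour 22); job 2 (finishes hour 7). The controlling bound is hour 22, so job 6 finishes at 22 + 1 = hour 23.
All tasks are finished once the last one completes. Finish times: Job 1 at 3, Job 2 at 7, Job 3 at 10, Job 4 at 18, Job 5 at 22, Job 6 at 23. The latest is hour 23.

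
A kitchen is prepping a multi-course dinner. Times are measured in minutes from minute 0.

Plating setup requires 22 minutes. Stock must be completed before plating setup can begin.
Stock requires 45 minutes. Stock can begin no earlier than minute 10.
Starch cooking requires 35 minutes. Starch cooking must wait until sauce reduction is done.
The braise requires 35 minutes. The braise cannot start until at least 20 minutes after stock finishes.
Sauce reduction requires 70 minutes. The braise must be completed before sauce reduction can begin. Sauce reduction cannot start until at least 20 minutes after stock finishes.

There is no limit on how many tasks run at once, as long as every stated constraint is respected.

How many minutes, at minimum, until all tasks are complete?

Stock cannot begin until its own release at minute 10. It runs from minute 10 to 10 + 45 = minute 55.
After stock (finishes minute 55), plating setup can start at minute 55 and finishes at minute 77.
The braise cannot begin until stock (finishes minute 55, plus 20-minute gap → minute 75). It runs from minute 75 to 75 + 35 = minute 110.
Sauce reduction needs all of the braise (finishes minute 110); stock (finishes minute 55, plus 20-minute gap → minute 75). That puts its earliest start at minute 110; it finishes at 110 + 70 = minute 180.
Starch cooking cannot begin until sauce reduction (finishes minute 180). It runs from minute 180 to 180 + 35 = minute 215.
All tasks are finished once the last one completes. Finish times: Stock at 55, The braise at 110, Sauce reduction at 180, Starch cooking at 215, Plating setup at 77. The latest is minute 215.

215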